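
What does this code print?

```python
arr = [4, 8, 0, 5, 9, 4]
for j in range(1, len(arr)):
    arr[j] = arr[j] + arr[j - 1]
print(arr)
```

[4, 12, 12, 17, 26, 30]

j=1: arr[1] = 8+4 = 12 → [4, 12, 0, 5, 9, 4]
j=2: arr[2] = 0+12 = 12 → [4, 12, 12, 5, 9, 4]
j=3: arr[3] = 5+12 = 17 → [4, 12, 12, 17, 9, 4]
j=4: arr[4] = 9+17 = 26 → [4, 12, 12, 17, 26, 4]
j=5: arr[5] = 4+26 = 30 → [4, 12, 12, 17, 26, 30]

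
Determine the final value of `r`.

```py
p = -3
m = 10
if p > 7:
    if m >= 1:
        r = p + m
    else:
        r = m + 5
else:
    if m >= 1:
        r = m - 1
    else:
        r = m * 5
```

9

p=-3, m=10
p > 7 is False; m >= 1 is True
→ r = m - 1 = 9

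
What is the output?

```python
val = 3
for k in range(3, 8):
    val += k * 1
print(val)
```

28

k=3: val = 3+3*1 = 6
k=4: val = 6+4*1 = 10
k=5: val = 10+5*1 = 15
k=6: val = 15+6*1 = 21
k=7: val = 21+7*1 = 28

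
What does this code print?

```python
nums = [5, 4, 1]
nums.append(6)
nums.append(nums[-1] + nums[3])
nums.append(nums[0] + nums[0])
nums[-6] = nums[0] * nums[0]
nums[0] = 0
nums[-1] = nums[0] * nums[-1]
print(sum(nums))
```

23

append 6 → [5, 4, 1, 6]
append nums[-1]+nums[3] = 6+6 = 12 → [5, 4, 1, 6, 12]
append nums[0]+nums[0] = 5+5 = 10 → [5, 4, 1, 6, 12, 10]
nums[-6] = nums[0]*nums[0] = 5*5 = 25 → [25, 4, 1, 6, 12, 10]
nums[0] = 0 → [0, 4, 1, 6, 12, 10]
nums[-1] = nums[0]*nums[-1] = 0*10 = 0 → [0, 4, 1, 6, 12, 0]
sum = 23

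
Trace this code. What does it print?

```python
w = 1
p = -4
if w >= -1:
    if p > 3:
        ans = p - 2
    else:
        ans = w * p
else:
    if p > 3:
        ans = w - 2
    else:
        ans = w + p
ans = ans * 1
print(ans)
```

-4

w=1, p=-4
w >= -1 is True; p > 3 is False
→ ans = w * p = -4
ans = (-4)*1 = -4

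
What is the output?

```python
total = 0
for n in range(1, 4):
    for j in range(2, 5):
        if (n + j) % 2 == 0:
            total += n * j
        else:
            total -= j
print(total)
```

9

n=1,j=2: odd sum, total = 0-2 = -2
n=1,j=3: even sum, total = (-2)+3 = 1
n=1,j=4: odd sum, total = 1-4 = -3
n=2,j=2: even sum, total = (-3)+4 = 1
n=2,j=3: odd sum, total = 1-3 = -2
n=2,j=4: even sum, total = (-2)+8 = 6
n=3,j=2: odd sum, total = 6-2 = 4
n=3,j=3: even sum, total = 4+9 = 13
n=3,j=4: odd sum, total = 13-4 = 9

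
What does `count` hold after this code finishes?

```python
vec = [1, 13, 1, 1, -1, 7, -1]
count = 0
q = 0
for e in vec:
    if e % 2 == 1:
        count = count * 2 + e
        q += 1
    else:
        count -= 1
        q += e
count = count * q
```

e=1: odd, count = 0*2+1 = 1; q=1
e=13: odd, count = 1*2+13 = 15; q=2
e=1: odd, count = 15*2+1 = 31; q=3
e=1: odd, count = 31*2+1 = 63; q=4
e=-1: odd, count = 63*2+(-1) = 125; q=5
e=7: odd, count = 125*2+7 = 257; q=6
e=-1: odd, count = 257*2+(-1) = 513; q=7
count*q = 513*7 = 3591

3591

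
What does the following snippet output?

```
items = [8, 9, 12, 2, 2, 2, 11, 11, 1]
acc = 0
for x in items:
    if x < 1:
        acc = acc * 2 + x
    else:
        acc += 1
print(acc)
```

x=8: not <1, acc = 0+1 = 1
x=9: not <1, acc = 1+1 = 2
x=12: not <1, acc = 2+1 = 3
x=2: not <1, acc = 3+1 = 4
x=2: not <1, acc = 4+1 = 5
x=2: not <1, acc = 5+1 = 6
x=11: not <1, acc = 6+1 = 7
x=11: not <1, acc = 7+1 = 8
x=1: not <1, acc = 8+1 = 9

9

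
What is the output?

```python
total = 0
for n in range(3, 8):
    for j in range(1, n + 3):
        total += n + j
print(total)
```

330

n=3,j=1: total = 0+4 = 4
n=3,j=2: total = 4+5 = 9
n=3,j=3: total = 9+6 = 15
n=3,j=4: total = 15+7 = 22
n=3,j=5: total = 22+8 = 30
n=4,j=1: total = 30+5 = 35
n=4,j=2: total = 35+6 = 41
n=4,j=3: total = 41+7 = 48
n=4,j=4: total = 48+8 = 56
n=4,j=5: total = 56+9 = 65
n=4,j=6: total = 65+10 = 75
n=5,j=1: total = 75+6 = 81
n=5,j=2: total = 81+7 = 88
n=5,j=3: total = 88+8 = 96
n=5,j=4: total = 96+9 = 105
n=5,j=5: total = 105+10 = 115
n=5,j=6: total = 115+11 = 126
n=5,j=7: total = 126+12 = 138
n=6,j=1: total = 138+7 = 145
n=6,j=2: total = 145+8 = 153
n=6,j=3: total = 153+9 = 162
n=6,j=4: total = 162+10 = 172
n=6,j=5: total = 172+11 = 183
n=6,j=6: total = 183+12 = 195
n=6,j=7: total = 195+13 = 208
n=6,j=8: total = 208+14 = 222
n=7,j=1: total = 222+8 = 230
n=7,j=2: total = 230+9 = 239
n=7,j=3: total = 239+10 = 249
n=7,j=4: total = 249+11 = 260
n=7,j=5: total = 260+12 = 272
n=7,j=6: total = 272+13 = 285
n=7,j=7: total = 285+14 = 299
n=7,j=8: total = 299+15 = 314
n=7,j=9: total = 314+16 = 330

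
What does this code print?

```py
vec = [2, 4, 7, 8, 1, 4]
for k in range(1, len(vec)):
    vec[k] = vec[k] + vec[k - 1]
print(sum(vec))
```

k=1: vec[1] = 4+2 = 6 → [2, 6, 7, 8, 1, 4]
k=2: vec[2] = 7+6 = 13 → [2, 6, 13, 8, 1, 4]
k=3: vec[3] = 8+13 = 21 → [2, 6, 13, 21, 1, 4]
k=4: vec[4] = 1+21 = 22 → [2, 6, 13, 21, 22, 4]
k=5: vec[5] = 4+22 = 26 → [2, 6, 13, 21, 22, 26]
sum = 90

90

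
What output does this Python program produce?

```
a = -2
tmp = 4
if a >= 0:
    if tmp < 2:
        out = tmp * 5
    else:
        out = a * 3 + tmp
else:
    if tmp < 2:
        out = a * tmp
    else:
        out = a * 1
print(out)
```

a=-2, tmp=4
a >= 0 is False; tmp < 2 is False
→ out = a * 1 = -2

-2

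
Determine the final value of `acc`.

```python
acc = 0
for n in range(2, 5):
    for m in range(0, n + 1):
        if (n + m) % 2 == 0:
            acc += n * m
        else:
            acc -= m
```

n=2,m=0: even sum, acc = 0+0 = 0
n=2,m=1: odd sum, acc = 0-1 = -1
n=2,m=2: even sum, acc = (-1)+4 = 3
n=3,m=0: odd sum, acc = 3-0 = 3
n=3,m=1: even sum, acc = 3+3 = 6
n=3,m=2: odd sum, acc = 6-2 = 4
n=3,m=3: even sum, acc = 4+9 = 13
n=4,m=0: even sum, acc = 13+0 = 13
n=4,m=1: odd sum, acc = 13-1 = 12
n=4,m=2: even sum, acc = 12+8 = 20
n=4,m=3: odd sum, acc = 20-3 = 17
n=4,m=4: even sum, acc = 17+16 = 33

33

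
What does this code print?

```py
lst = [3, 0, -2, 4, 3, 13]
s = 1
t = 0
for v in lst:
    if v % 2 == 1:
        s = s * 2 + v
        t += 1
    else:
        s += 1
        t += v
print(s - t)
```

46

v=3: odd, s = 1*2+3 = 5; t=1
v=0: not odd, s = 5+1 = 6; t=1
v=-2: not odd, s = 6+1 = 7; t=-1
v=4: not odd, s = 7+1 = 8; t=3
v=3: odd, s = 8*2+3 = 19; t=4
v=13: odd, s = 19*2+13 = 51; t=5
s-t = 51-5 = 46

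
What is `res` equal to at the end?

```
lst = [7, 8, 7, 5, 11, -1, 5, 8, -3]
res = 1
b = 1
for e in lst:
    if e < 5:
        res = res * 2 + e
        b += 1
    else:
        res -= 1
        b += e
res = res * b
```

e=7: not <5, res = 1-1 = 0; b=8
e=8: not <5, res = 0-1 = -1; b=16
e=7: not <5, res = (-1)-1 = -2; b=23
e=5: not <5, res = (-2)-1 = -3; b=28
e=11: not <5, res = (-3)-1 = -4; b=39
e=-1: <5, res = (-4)*2+(-1) = -9; b=40
e=5: not <5, res = (-9)-1 = -10; b=45
e=8: not <5, res = (-10)-1 = -11; b=53
e=-3: <5, res = (-11)*2+(-3) = -25; b=54
res*b = (-25)*54 = -1350

-1350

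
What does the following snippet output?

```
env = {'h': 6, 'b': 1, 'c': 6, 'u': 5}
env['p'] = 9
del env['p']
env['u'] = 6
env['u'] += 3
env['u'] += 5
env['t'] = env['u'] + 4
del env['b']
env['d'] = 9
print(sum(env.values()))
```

env['p'] = 9 → {'h': 6, 'b': 1, 'c': 6, 'u': 5, 'p': 9}
del 'p' → {'h': 6, 'b': 1, 'c': 6, 'u': 5}
env['u'] = 6 → {'h': 6, 'b': 1, 'c': 6, 'u': 6}
env['u'] = 6+3 = 9 → {'h': 6, 'b': 1, 'c': 6, 'u': 9}
env['u'] = 9+5 = 14 → {'h': 6, 'b': 1, 'c': 6, 'u': 14}
env['t'] = env['u']+4 = 18 → {'h': 6, 'b': 1, 'c': 6, 'u': 14, 't': 18}
del 'b' → {'h': 6, 'c': 6, 'u': 14, 't': 18}
env['d'] = 9 → {'h': 6, 'c': 6, 'u': 14, 't': 18, 'd': 9}
sum of values = 53

53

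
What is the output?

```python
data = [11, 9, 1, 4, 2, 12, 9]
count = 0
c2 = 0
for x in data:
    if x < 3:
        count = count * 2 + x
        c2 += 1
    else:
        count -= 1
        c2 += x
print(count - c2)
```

-55

x=11: not <3, count = 0-1 = -1; c2=11
x=9: not <3, count = (-1)-1 = -2; c2=20
x=1: <3, count = (-2)*2+1 = -3; c2=21
x=4: not <3, count = (-3)-1 = -4; c2=25
x=2: <3, count = (-4)*2+2 = -6; c2=26
x=12: not <3, count = (-6)-1 = -7; c2=38
x=9: not <3, count = (-7)-1 = -8; c2=47
count-c2 = (-8)-47 = -55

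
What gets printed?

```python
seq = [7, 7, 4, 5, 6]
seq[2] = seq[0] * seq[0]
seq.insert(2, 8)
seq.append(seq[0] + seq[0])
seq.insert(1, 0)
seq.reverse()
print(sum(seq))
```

96

seq[2] = seq[0]*seq[0] = 7*7 = 49 → [7, 7, 49, 5, 6]
insert 8 at 2 → [7, 7, 8, 49, 5, 6]
append seq[0]+seq[0] = 7+7 = 14 → [7, 7, 8, 49, 5, 6, 14]
insert 0 at 1 → [7, 0, 7, 8, 49, 5, 6, 14]
reverse → [14, 6, 5, 49, 8, 7, 0, 7]
sum = 96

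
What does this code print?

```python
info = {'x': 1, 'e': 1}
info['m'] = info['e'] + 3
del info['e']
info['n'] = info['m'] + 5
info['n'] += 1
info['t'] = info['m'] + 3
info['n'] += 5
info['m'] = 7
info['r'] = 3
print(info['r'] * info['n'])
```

45

info['m'] = info['e']+3 = 4 → {'x': 1, 'e': 1, 'm': 4}
del 'e' → {'x': 1, 'm': 4}
info['n'] = info['m']+5 = 9 → {'x': 1, 'm': 4, 'n': 9}
info['n'] = 9+1 = 10 → {'x': 1, 'm': 4, 'n': 10}
info['t'] = info['m']+3 = 7 → {'x': 1, 'm': 4, 'n': 10, 't': 7}
info['n'] = 10+5 = 15 → {'x': 1, 'm': 4, 'n': 15, 't': 7}
info['m'] = 7 → {'x': 1, 'm': 7, 'n': 15, 't': 7}
info['r'] = 3 → {'x': 1, 'm': 7, 'n': 15, 't': 7, 'r': 3}
info['r']*info['n'] = 3*15 = 45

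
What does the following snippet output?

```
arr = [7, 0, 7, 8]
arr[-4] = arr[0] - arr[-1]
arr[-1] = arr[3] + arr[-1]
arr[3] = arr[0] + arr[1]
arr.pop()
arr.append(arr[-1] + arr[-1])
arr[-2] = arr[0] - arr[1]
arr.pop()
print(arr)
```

arr[-4] = arr[0]-arr[-1] = 7-8 = -1 → [-1, 0, 7, 8]
arr[-1] = arr[3]+arr[-1] = 8+8 = 16 → [-1, 0, 7, 16]
arr[3] = arr[0]+arr[1] = (-1)+0 = -1 → [-1, 0, 7, -1]
pop() removes -1 → [-1, 0, 7]
append arr[-1]+arr[-1] = 7+7 = 14 → [-1, 0, 7, 14]
arr[-2] = arr[0]-arr[1] = (-1)-0 = -1 → [-1, 0, -1, 14]
pop() removes 14 → [-1, 0, -1]

[-1, 0, -1]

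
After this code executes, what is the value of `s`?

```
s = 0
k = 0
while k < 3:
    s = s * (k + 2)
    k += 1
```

0

k=0: s = 0*2 = 0
k=1: s = 0*3 = 0
k=2: s = 0*4 = 0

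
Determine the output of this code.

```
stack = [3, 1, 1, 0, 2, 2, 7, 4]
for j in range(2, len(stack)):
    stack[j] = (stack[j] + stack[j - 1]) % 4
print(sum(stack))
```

12

j=2: stack[2] = (1+1)%4 = 2 → [3, 1, 2, 0, 2, 2, 7, 4]
j=3: stack[3] = (0+2)%4 = 2 → [3, 1, 2, 2, 2, 2, 7, 4]
j=4: stack[4] = (2+2)%4 = 0 → [3, 1, 2, 2, 0, 2, 7, 4]
j=5: stack[5] = (2+0)%4 = 2 → [3, 1, 2, 2, 0, 2, 7, 4]
j=6: stack[6] = (7+2)%4 = 1 → [3, 1, 2, 2, 0, 2, 1, 4]
j=7: stack[7] = (4+1)%4 = 1 → [3, 1, 2, 2, 0, 2, 1, 1]
sum = 12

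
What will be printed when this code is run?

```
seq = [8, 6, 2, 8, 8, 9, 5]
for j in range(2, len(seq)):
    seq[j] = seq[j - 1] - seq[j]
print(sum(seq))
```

j=2: seq[2] = 6-2 = 4 → [8, 6, 4, 8, 8, 9, 5]
j=3: seq[3] = 4-8 = -4 → [8, 6, 4, -4, 8, 9, 5]
j=4: seq[4] = (-4)-8 = -12 → [8, 6, 4, -4, -12, 9, 5]
j=5: seq[5] = (-12)-9 = -21 → [8, 6, 4, -4, -12, -21, 5]
j=6: seq[6] = (-21)-5 = -26 → [8, 6, 4, -4, -12, -21, -26]
sum = -45

-45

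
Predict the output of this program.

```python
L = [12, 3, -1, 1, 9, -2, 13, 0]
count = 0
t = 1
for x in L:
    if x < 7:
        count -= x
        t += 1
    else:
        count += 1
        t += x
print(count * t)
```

x=12: not <7, count = 0+1 = 1; t=13
x=3: <7, count = 1-3 = -2; t=14
x=-1: <7, count = (-2)-(-1) = -1; t=15
x=1: <7, count = (-1)-1 = -2; t=16
x=9: not <7, count = (-2)+1 = -1; t=25
x=-2: <7, count = (-1)-(-2) = 1; t=26
x=13: not <7, count = 1+1 = 2; t=39
x=0: <7, count = 2-0 = 2; t=40
count*t = 2*40 = 80

80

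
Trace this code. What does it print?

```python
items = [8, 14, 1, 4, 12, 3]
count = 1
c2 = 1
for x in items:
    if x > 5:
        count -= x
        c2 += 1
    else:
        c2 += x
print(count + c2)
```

-21

x=8: >5, count = 1-8 = -7; c2=2
x=14: >5, count = (-7)-14 = -21; c2=3
x=1: not >5; c2=4
x=4: not >5; c2=8
x=12: >5, count = (-21)-12 = -33; c2=9
x=3: not >5; c2=12
count+c2 = (-33)+12 = -21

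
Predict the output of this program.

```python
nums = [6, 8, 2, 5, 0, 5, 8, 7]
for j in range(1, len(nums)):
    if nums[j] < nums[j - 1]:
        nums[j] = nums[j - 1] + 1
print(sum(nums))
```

83

j=1: 8>=6, unchanged → [6, 8, 2, 5, 0, 5, 8, 7]
j=2: 2<8, nums[2] = 8+1 = 9 → [6, 8, 9, 5, 0, 5, 8, 7]
j=3: 5<9, nums[3] = 9+1 = 10 → [6, 8, 9, 10, 0, 5, 8, 7]
j=4: 0<10, nums[4] = 10+1 = 11 → [6, 8, 9, 10, 11, 5, 8, 7]
j=5: 5<11, nums[5] = 11+1 = 12 → [6, 8, 9, 10, 11, 12, 8, 7]
j=6: 8<12, nums[6] = 12+1 = 13 → [6, 8, 9, 10, 11, 12, 13, 7]
j=7: 7<13, nums[7] = 13+1 = 14 → [6, 8, 9, 10, 11, 12, 13, 14]
sum = 83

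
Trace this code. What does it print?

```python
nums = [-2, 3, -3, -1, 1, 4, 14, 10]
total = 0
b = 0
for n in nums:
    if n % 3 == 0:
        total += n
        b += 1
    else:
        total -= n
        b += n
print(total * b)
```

-728

n=-2: not %3==0, total = 0-(-2) = 2; b=-2
n=3: %3==0, total = 2+3 = 5; b=-1
n=-3: %3==0, total = 5+(-3) = 2; b=0
n=-1: not %3==0, total = 2-(-1) = 3; b=-1
n=1: not %3==0, total = 3-1 = 2; b=0
n=4: not %3==0, total = 2-4 = -2; b=4
n=14: not %3==0, total = (-2)-14 = -16; b=18
n=10: not %3==0, total = (-16)-10 = -26; b=28
total*b = (-26)*28 = -728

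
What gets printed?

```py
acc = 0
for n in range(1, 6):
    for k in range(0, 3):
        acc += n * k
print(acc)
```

45

n=1,k=0: acc = 0+0 = 0
n=1,k=1: acc = 0+1 = 1
n=1,k=2: acc = 1+2 = 3
n=2,k=0: acc = 3+0 = 3
n=2,k=1: acc = 3+2 = 5
n=2,k=2: acc = 5+4 = 9
n=3,k=0: acc = 9+0 = 9
n=3,k=1: acc = 9+3 = 12
n=3,k=2: acc = 12+6 = 18
n=4,k=0: acc = 18+0 = 18
n=4,k=1: acc = 18+4 = 22
n=4,k=2: acc = 22+8 = 30
n=5,k=0: acc = 30+0 = 30
n=5,k=1: acc = 30+5 = 35
n=5,k=2: acc = 35+10 = 45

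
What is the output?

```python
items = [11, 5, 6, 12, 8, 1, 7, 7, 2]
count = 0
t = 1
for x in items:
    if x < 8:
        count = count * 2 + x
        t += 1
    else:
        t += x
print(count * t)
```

11704

x=11: not <8; t=12
x=5: <8, count = 0*2+5 = 5; t=13
x=6: <8, count = 5*2+6 = 16; t=14
x=12: not <8; t=26
x=8: not <8; t=34
x=1: <8, count = 16*2+1 = 33; t=35
x=7: <8, count = 33*2+7 = 73; t=36
x=7: <8, count = 73*2+7 = 153; t=37
x=2: <8, count = 153*2+2 = 308; t=38
count*t = 308*38 = 11704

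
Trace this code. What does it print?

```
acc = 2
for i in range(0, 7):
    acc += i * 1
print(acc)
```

23

i=0: acc = 2+0*1 = 2
i=1: acc = 2+1*1 = 3
i=2: acc = 3+2*1 = 5
i=3: acc = 5+3*1 = 8
i=4: acc = 8+4*1 = 12
i=5: acc = 12+5*1 = 17
i=6: acc = 17+6*1 = 23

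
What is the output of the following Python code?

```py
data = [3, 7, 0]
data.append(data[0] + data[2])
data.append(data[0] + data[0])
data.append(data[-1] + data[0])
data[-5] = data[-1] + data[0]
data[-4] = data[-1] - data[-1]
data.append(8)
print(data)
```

append data[0]+data[2] = 3+0 = 3 → [3, 7, 0, 3]
append data[0]+data[0] = 3+3 = 6 → [3, 7, 0, 3, 6]
append data[-1]+data[0] = 6+3 = 9 → [3, 7, 0, 3, 6, 9]
data[-5] = data[-1]+data[0] = 9+3 = 12 → [3, 12, 0, 3, 6, 9]
data[-4] = data[-1]-data[-1] = 9-9 = 0 → [3, 12, 0, 3, 6, 9]
append 8 → [3, 12, 0, 3, 6, 9, 8]

[3, 12, 0, 3, 6, 9, 8]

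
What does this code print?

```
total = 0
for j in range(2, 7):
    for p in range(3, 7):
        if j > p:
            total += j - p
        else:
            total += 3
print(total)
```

j=2,p=3: not 2>3, total = 0+3 = 3
j=2,p=4: not 2>4, total = 3+3 = 6
j=2,p=5: not 2>5, total = 6+3 = 9
j=2,p=6: not 2>6, total = 9+3 = 12
j=3,p=3: not 3>3, total = 12+3 = 15
j=3,p=4: not 3>4, total = 15+3 = 18
j=3,p=5: not 3>5, total = 18+3 = 21
j=3,p=6: not 3>6, total = 21+3 = 24
j=4,p=3: 4>3, total = 24+1 = 25
j=4,p=4: not 4>4, total = 25+3 = 28
j=4,p=5: not 4>5, total = 28+3 = 31
j=4,p=6: not 4>6, total = 31+3 = 34
j=5,p=3: 5>3, total = 34+2 = 36
j=5,p=4: 5>4, total = 36+1 = 37
j=5,p=5: not 5>5, total = 37+3 = 40
j=5,p=6: not 5>6, total = 40+3 = 43
j=6,p=3: 6>3, total = 43+3 = 46
j=6,p=4: 6>4, total = 46+2 = 48
j=6,p=5: 6>5, total = 48+1 = 49
j=6,p=6: not 6>6, total = 49+3 = 52

52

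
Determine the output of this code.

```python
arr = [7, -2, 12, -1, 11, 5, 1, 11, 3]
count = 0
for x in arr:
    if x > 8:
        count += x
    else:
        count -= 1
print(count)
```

x=7: not >8, count = 0-1 = -1
x=-2: not >8, count = (-1)-1 = -2
x=12: >8, count = (-2)+12 = 10
x=-1: not >8, count = 10-1 = 9
x=11: >8, count = 9+11 = 20
x=5: not >8, count = 20-1 = 19
x=1: not >8, count = 19-1 = 18
x=11: >8, count = 18+11 = 29
x=3: not >8, count = 29-1 = 28

28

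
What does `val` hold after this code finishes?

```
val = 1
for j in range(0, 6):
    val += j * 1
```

j=0: val = 1+0*1 = 1
j=1: val = 1+1*1 = 2
j=2: val = 2+2*1 = 4
j=3: val = 4+3*1 = 7
j=4: val = 7+4*1 = 11
j=5: val = 11+5*1 = 16

16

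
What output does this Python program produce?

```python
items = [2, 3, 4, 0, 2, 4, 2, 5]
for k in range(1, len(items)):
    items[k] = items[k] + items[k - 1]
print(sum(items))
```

k=1: items[1] = 3+2 = 5 → [2, 5, 4, 0, 2, 4, 2, 5]
k=2: items[2] = 4+5 = 9 → [2, 5, 9, 0, 2, 4, 2, 5]
k=3: items[3] = 0+9 = 9 → [2, 5, 9, 9, 2, 4, 2, 5]
k=4: items[4] = 2+9 = 11 → [2, 5, 9, 9, 11, 4, 2, 5]
k=5: items[5] = 4+11 = 15 → [2, 5, 9, 9, 11, 15, 2, 5]
k=6: items[6] = 2+15 = 17 → [2, 5, 9, 9, 11, 15, 17, 5]
k=7: items[7] = 5+17 = 22 → [2, 5, 9, 9, 11, 15, 17, 22]
sum = 90

90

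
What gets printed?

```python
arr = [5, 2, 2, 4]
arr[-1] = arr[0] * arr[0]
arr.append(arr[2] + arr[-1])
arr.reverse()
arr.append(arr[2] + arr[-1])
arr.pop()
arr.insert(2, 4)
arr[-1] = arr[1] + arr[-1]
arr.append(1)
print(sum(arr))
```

arr[-1] = arr[0]*arr[0] = 5*5 = 25 → [5, 2, 2, 25]
append arr[2]+arr[-1] = 2+25 = 27 → [5, 2, 2, 25, 27]
reverse → [27, 25, 2, 2, 5]
append arr[2]+arr[-1] = 2+5 = 7 → [27, 25, 2, 2, 5, 7]
pop() removes 7 → [27, 25, 2, 2, 5]
insert 4 at 2 → [27, 25, 4, 2, 2, 5]
arr[-1] = arr[1]+arr[-1] = 25+5 = 30 → [27, 25, 4, 2, 2, 30]
append 1 → [27, 25, 4, 2, 2, 30, 1]
sum = 91

91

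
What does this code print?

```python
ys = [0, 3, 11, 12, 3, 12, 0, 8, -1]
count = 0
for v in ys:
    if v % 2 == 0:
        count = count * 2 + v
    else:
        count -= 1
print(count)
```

v=0: even, count = 0*2+0 = 0
v=3: not even, count = 0-1 = -1
v=11: not even, count = (-1)-1 = -2
v=12: even, count = (-2)*2+12 = 8
v=3: not even, count = 8-1 = 7
v=12: even, count = 7*2+12 = 26
v=0: even, count = 26*2+0 = 52
v=8: even, count = 52*2+8 = 112
v=-1: not even, count = 112-1 = 111

111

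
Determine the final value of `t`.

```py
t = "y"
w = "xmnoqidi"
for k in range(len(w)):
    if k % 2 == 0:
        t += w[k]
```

k=0: add 'x' → 'yx'
k=1: skip
k=2: add 'n' → 'yxn'
k=3: skip
k=4: add 'q' → 'yxnq'
k=5: skip
k=6: add 'd' → 'yxnqd'
k=7: skip

'yxnqd'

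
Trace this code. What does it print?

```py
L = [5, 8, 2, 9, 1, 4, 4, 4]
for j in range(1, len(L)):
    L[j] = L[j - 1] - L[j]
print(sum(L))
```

-101

j=1: L[1] = 5-8 = -3 → [5, -3, 2, 9, 1, 4, 4, 4]
j=2: L[2] = (-3)-2 = -5 → [5, -3, -5, 9, 1, 4, 4, 4]
j=3: L[3] = (-5)-9 = -14 → [5, -3, -5, -14, 1, 4, 4, 4]
j=4: L[4] = (-14)-1 = -15 → [5, -3, -5, -14, -15, 4, 4, 4]
j=5: L[5] = (-15)-4 = -19 → [5, -3, -5, -14, -15, -19, 4, 4]
j=6: L[6] = (-19)-4 = -23 → [5, -3, -5, -14, -15, -19, -23, 4]
j=7: L[7] = (-23)-4 = -27 → [5, -3, -5, -14, -15, -19, -23, -27]
sum = -101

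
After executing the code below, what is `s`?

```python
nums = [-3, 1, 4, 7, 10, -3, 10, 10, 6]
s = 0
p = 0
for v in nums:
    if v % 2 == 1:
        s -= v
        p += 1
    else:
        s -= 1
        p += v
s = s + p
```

37

v=-3: odd, s = 0-(-3) = 3; p=1
v=1: odd, s = 3-1 = 2; p=2
v=4: not odd, s = 2-1 = 1; p=6
v=7: odd, s = 1-7 = -6; p=7
v=10: not odd, s = (-6)-1 = -7; p=17
v=-3: odd, s = (-7)-(-3) = -4; p=18
v=10: not odd, s = (-4)-1 = -5; p=28
v=10: not odd, s = (-5)-1 = -6; p=38
v=6: not odd, s = (-6)-1 = -7; p=44
s+p = (-7)+44 = 37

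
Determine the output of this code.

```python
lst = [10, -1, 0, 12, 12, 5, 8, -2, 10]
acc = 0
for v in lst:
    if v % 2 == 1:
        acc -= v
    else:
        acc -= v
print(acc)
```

-54

v=10: not odd, acc = 0-10 = -10
v=-1: odd, acc = (-10)-(-1) = -9
v=0: not odd, acc = (-9)-0 = -9
v=12: not odd, acc = (-9)-12 = -21
v=12: not odd, acc = (-21)-12 = -33
v=5: odd, acc = (-33)-5 = -38
v=8: not odd, acc = (-38)-8 = -46
v=-2: not odd, acc = (-46)-(-2) = -44
v=10: not odd, acc = (-44)-10 = -54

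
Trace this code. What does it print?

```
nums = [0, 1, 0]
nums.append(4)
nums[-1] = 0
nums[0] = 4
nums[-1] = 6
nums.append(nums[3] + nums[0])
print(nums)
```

[4, 1, 0, 6, 10]

append 4 → [0, 1, 0, 4]
nums[-1] = 0 → [0, 1, 0, 0]
nums[0] = 4 → [4, 1, 0, 0]
nums[-1] = 6 → [4, 1, 0, 6]
append nums[3]+nums[0] = 6+4 = 10 → [4, 1, 0, 6, 10]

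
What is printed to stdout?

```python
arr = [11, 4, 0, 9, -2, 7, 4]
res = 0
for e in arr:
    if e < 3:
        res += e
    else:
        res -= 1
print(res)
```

-7

e=11: not <3, res = 0-1 = -1
e=4: not <3, res = (-1)-1 = -2
e=0: <3, res = (-2)+0 = -2
e=9: not <3, res = (-2)-1 = -3
e=-2: <3, res = (-3)+(-2) = -5
e=7: not <3, res = (-5)-1 = -6
e=4: not <3, res = (-6)-1 = -7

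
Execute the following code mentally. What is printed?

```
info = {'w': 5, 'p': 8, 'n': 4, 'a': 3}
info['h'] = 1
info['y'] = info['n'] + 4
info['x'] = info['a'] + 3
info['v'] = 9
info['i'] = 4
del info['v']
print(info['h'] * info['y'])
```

8

info['h'] = 1 → {'w': 5, 'p': 8, 'n': 4, 'a': 3, 'h': 1}
info['y'] = info['n']+4 = 8 → {'w': 5, 'p': 8, 'n': 4, 'a': 3, 'h': 1, 'y': 8}
info['x'] = info['a']+3 = 6 → {'w': 5, 'p': 8, 'n': 4, 'a': 3, 'h': 1, 'y': 8, 'x': 6}
info['v'] = 9 → {'w': 5, 'p': 8, 'n': 4, 'a': 3, 'h': 1, 'y': 8, 'x': 6, 'v': 9}
info['i'] = 4 → {'w': 5, 'p': 8, 'n': 4, 'a': 3, 'h': 1, 'y': 8, 'x': 6, 'v': 9, 'i': 4}
del 'v' → {'w': 5, 'p': 8, 'n': 4, 'a': 3, 'h': 1, 'y': 8, 'x': 6, 'i': 4}
info['h']*info['y'] = 1*8 = 8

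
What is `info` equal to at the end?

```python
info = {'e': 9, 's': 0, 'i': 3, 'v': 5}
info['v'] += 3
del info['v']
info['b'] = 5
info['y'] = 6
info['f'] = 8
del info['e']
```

info['v'] = 5+3 = 8 → {'e': 9, 's': 0, 'i': 3, 'v': 8}
del 'v' → {'e': 9, 's': 0, 'i': 3}
info['b'] = 5 → {'e': 9, 's': 0, 'i': 3, 'b': 5}
info['y'] = 6 → {'e': 9, 's': 0, 'i': 3, 'b': 5, 'y': 6}
info['f'] = 8 → {'e': 9, 's': 0, 'i': 3, 'b': 5, 'y': 6, 'f': 8}
del 'e' → {'s': 0, 'i': 3, 'b': 5, 'y': 6, 'f': 8}

{'s': 0, 'i': 3, 'b': 5, 'y': 6, 'f': 8}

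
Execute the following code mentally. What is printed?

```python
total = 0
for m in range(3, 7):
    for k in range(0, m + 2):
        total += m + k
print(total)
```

196

m=3,k=0: total = 0+3 = 3
m=3,k=1: total = 3+4 = 7
m=3,k=2: total = 7+5 = 12
m=3,k=3: total = 12+6 = 18
m=3,k=4: total = 18+7 = 25
m=4,k=0: total = 25+4 = 29
m=4,k=1: total = 29+5 = 34
m=4,k=2: total = 34+6 = 40
m=4,k=3: total = 40+7 = 47
m=4,k=4: total = 47+8 = 55
m=4,k=5: total = 55+9 = 64
m=5,k=0: total = 64+5 = 69
m=5,k=1: total = 69+6 = 75
m=5,k=2: total = 75+7 = 82
m=5,k=3: total = 82+8 = 90
m=5,k=4: total = 90+9 = 99
m=5,k=5: total = 99+10 = 109
m=5,k=6: total = 109+11 = 120
m=6,k=0: total = 120+6 = 126
m=6,k=1: total = 126+7 = 133
m=6,k=2: total = 133+8 = 141
m=6,k=3: total = 141+9 = 150
m=6,k=4: total = 150+10 = 160
m=6,k=5: total = 160+11 = 171
m=6,k=6: total = 171+12 = 183
m=6,k=7: total = 183+13 = 196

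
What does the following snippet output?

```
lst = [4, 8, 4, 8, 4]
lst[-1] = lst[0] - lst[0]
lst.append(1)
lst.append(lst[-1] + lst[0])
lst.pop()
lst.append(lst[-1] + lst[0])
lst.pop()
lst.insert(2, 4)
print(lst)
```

[4, 8, 4, 4, 8, 0, 1]

lst[-1] = lst[0]-lst[0] = 4-4 = 0 → [4, 8, 4, 8, 0]
append 1 → [4, 8, 4, 8, 0, 1]
append lst[-1]+lst[0] = 1+4 = 5 → [4, 8, 4, 8, 0, 1, 5]
pop() removes 5 → [4, 8, 4, 8, 0, 1]
append lst[-1]+lst[0] = 1+4 = 5 → [4, 8, 4, 8, 0, 1, 5]
pop() removes 5 → [4, 8, 4, 8, 0, 1]
insert 4 at 2 → [4, 8, 4, 4, 8, 0, 1]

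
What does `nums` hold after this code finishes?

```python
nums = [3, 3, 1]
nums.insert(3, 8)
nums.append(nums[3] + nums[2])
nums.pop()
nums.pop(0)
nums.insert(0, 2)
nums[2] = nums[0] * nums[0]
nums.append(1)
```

[2, 3, 4, 8, 1]

insert 8 at 3 → [3, 3, 1, 8]
append nums[3]+nums[2] = 8+1 = 9 → [3, 3, 1, 8, 9]
pop() removes 9 → [3, 3, 1, 8]
pop(0) removes 3 → [3, 1, 8]
insert 2 at 0 → [2, 3, 1, 8]
nums[2] = nums[0]*nums[0] = 2*2 = 4 → [2, 3, 4, 8]
append 1 → [2, 3, 4, 8, 1]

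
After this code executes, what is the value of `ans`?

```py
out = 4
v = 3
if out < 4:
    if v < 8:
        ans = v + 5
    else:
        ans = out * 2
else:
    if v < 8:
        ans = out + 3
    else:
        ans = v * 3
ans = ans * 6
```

42

out=4, v=3
out < 4 is False; v < 8 is True
→ ans = out + 3 = 7
ans = 7*6 = 42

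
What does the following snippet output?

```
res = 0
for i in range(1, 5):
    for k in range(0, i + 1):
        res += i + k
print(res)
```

60

i=1,k=0: res = 0+1 = 1
i=1,k=1: res = 1+2 = 3
i=2,k=0: res = 3+2 = 5
i=2,k=1: res = 5+3 = 8
i=2,k=2: res = 8+4 = 12
i=3,k=0: res = 12+3 = 15
i=3,k=1: res = 15+4 = 19
i=3,k=2: res = 19+5 = 24
i=3,k=3: res = 24+6 = 30
i=4,k=0: res = 30+4 = 34
i=4,k=1: res = 34+5 = 39
i=4,k=2: res = 39+6 = 45
i=4,k=3: res = 45+7 = 52
i=4,k=4: res = 52+8 = 60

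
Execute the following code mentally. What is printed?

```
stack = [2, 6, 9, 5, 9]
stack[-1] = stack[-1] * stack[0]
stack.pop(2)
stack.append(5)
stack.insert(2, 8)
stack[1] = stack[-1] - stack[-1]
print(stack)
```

[2, 0, 8, 5, 18, 5]

stack[-1] = stack[-1]*stack[0] = 9*2 = 18 → [2, 6, 9, 5, 18]
pop(2) removes 9 → [2, 6, 5, 18]
append 5 → [2, 6, 5, 18, 5]
insert 8 at 2 → [2, 6, 8, 5, 18, 5]
stack[1] = stack[-1]-stack[-1] = 5-5 = 0 → [2, 0, 8, 5, 18, 5]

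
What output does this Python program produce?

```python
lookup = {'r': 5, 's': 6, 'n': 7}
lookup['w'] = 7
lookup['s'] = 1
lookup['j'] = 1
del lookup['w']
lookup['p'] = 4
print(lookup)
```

lookup['w'] = 7 → {'r': 5, 's': 6, 'n': 7, 'w': 7}
lookup['s'] = 1 → {'r': 5, 's': 1, 'n': 7, 'w': 7}
lookup['j'] = 1 → {'r': 5, 's': 1, 'n': 7, 'w': 7, 'j': 1}
del 'w' → {'r': 5, 's': 1, 'n': 7, 'j': 1}
lookup['p'] = 4 → {'r': 5, 's': 1, 'n': 7, 'j': 1, 'p': 4}

{'r': 5, 's': 1, 'n': 7, 'j': 1, 'p': 4}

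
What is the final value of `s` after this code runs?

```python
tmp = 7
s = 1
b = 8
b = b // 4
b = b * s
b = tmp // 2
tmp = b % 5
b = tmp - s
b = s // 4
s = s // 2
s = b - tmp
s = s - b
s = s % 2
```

b = 8//4 = 2
b = 2*1 = 2
b = 7//2 = 3
tmp = 3%5 = 3
b = 3-1 = 2
b = 1//4 = 0
s = 1//2 = 0
s = 0-3 = -3
s = (-3)-0 = -3
s = (-3)%2 = 1

1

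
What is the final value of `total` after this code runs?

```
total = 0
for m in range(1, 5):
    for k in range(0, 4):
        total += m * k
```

m=1,k=0: total = 0+0 = 0
m=1,k=1: total = 0+1 = 1
m=1,k=2: total = 1+2 = 3
m=1,k=3: total = 3+3 = 6
m=2,k=0: total = 6+0 = 6
m=2,k=1: total = 6+2 = 8
m=2,k=2: total = 8+4 = 12
m=2,k=3: total = 12+6 = 18
m=3,k=0: total = 18+0 = 18
m=3,k=1: total = 18+3 = 21
m=3,k=2: total = 21+6 = 27
m=3,k=3: total = 27+9 = 36
m=4,k=0: total = 36+0 = 36
m=4,k=1: total = 36+4 = 40
m=4,k=2: total = 40+8 = 48
m=4,k=3: total = 48+12 = 60

60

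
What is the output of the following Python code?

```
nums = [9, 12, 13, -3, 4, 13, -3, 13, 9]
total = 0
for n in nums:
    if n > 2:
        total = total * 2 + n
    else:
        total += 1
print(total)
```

1307

n=9: >2, total = 0*2+9 = 9
n=12: >2, total = 9*2+12 = 30
n=13: >2, total = 30*2+13 = 73
n=-3: not >2, total = 73+1 = 74
n=4: >2, total = 74*2+4 = 152
n=13: >2, total = 152*2+13 = 317
n=-3: not >2, total = 317+1 = 318
n=13: >2, total = 318*2+13 = 649
n=9: >2, total = 649*2+9 = 1307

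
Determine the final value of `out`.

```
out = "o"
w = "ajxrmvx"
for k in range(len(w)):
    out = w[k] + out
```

k=0: prepend 'a' → 'ao'
k=1: prepend 'j' → 'jao'
k=2: prepend 'x' → 'xjao'
k=3: prepend 'r' → 'rxjao'
k=4: prepend 'm' → 'mrxjao'
k=5: prepend 'v' → 'vmrxjao'
k=6: prepend 'x' → 'xvmrxjao'

'xvmrxjao'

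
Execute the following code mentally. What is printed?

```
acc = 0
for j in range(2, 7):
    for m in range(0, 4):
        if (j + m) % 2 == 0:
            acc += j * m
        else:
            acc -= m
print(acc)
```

40

j=2,m=0: even sum, acc = 0+0 = 0
j=2,m=1: odd sum, acc = 0-1 = -1
j=2,m=2: even sum, acc = (-1)+4 = 3
j=2,m=3: odd sum, acc = 3-3 = 0
j=3,m=0: odd sum, acc = 0-0 = 0
j=3,m=1: even sum, acc = 0+3 = 3
j=3,m=2: odd sum, acc = 3-2 = 1
j=3,m=3: even sum, acc = 1+9 = 10
j=4,m=0: even sum, acc = 10+0 = 10
j=4,m=1: odd sum, acc = 10-1 = 9
j=4,m=2: even sum, acc = 9+8 = 17
j=4,m=3: odd sum, acc = 17-3 = 14
j=5,m=0: odd sum, acc = 14-0 = 14
j=5,m=1: even sum, acc = 14+5 = 19
j=5,m=2: odd sum, acc = 19-2 = 17
j=5,m=3: even sum, acc = 17+15 = 32
j=6,m=0: even sum, acc = 32+0 = 32
j=6,m=1: odd sum, acc = 32-1 = 31
j=6,m=2: even sum, acc = 31+12 = 43
j=6,m=3: odd sum, acc = 43-3 = 40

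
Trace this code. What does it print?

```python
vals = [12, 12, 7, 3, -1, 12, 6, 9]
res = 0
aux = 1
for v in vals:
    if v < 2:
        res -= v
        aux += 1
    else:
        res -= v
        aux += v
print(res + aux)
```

3

v=12: not <2, res = 0-12 = -12; aux=13
v=12: not <2, res = (-12)-12 = -24; aux=25
v=7: not <2, res = (-24)-7 = -31; aux=32
v=3: not <2, res = (-31)-3 = -34; aux=35
v=-1: <2, res = (-34)-(-1) = -33; aux=36
v=12: not <2, res = (-33)-12 = -45; aux=48
v=6: not <2, res = (-45)-6 = -51; aux=54
v=9: not <2, res = (-51)-9 = -60; aux=63
res+aux = (-60)+63 = 3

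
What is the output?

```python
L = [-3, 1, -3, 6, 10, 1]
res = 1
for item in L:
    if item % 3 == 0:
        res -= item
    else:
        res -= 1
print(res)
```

-2

item=-3: %3==0, res = 1-(-3) = 4
item=1: not %3==0, res = 4-1 = 3
item=-3: %3==0, res = 3-(-3) = 6
item=6: %3==0, res = 6-6 = 0
item=10: not %3==0, res = 0-1 = -1
item=1: not %3==0, res = (-1)-1 = -2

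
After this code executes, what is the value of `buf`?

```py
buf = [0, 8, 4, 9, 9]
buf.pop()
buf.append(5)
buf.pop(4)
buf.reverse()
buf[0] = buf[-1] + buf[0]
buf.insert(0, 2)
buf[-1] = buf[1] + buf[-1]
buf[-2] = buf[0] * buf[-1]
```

[2, 9, 4, 18, 9]

pop() removes 9 → [0, 8, 4, 9]
append 5 → [0, 8, 4, 9, 5]
pop(4) removes 5 → [0, 8, 4, 9]
reverse → [9, 4, 8, 0]
buf[0] = buf[-1]+buf[0] = 0+9 = 9 → [9, 4, 8, 0]
insert 2 at 0 → [2, 9, 4, 8, 0]
buf[-1] = buf[1]+buf[-1] = 9+0 = 9 → [2, 9, 4, 8, 9]
buf[-2] = buf[0]*buf[-1] = 2*9 = 18 → [2, 9, 4, 18, 9]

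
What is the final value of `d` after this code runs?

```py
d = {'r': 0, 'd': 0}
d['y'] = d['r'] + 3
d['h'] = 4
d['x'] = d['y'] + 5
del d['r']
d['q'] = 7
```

{'d': 0, 'y': 3, 'h': 4, 'x': 8, 'q': 7}

d['y'] = d['r']+3 = 3 → {'r': 0, 'd': 0, 'y': 3}
d['h'] = 4 → {'r': 0, 'd': 0, 'y': 3, 'h': 4}
d['x'] = d['y']+5 = 8 → {'r': 0, 'd': 0, 'y': 3, 'h': 4, 'x': 8}
del 'r' → {'d': 0, 'y': 3, 'h': 4, 'x': 8}
d['q'] = 7 → {'d': 0, 'y': 3, 'h': 4, 'x': 8, 'q': 7}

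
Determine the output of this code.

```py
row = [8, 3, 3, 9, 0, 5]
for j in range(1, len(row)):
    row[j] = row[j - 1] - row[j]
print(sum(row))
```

j=1: row[1] = 8-3 = 5 → [8, 5, 3, 9, 0, 5]
j=2: row[2] = 5-3 = 2 → [8, 5, 2, 9, 0, 5]
j=3: row[3] = 2-9 = -7 → [8, 5, 2, -7, 0, 5]
j=4: row[4] = (-7)-0 = -7 → [8, 5, 2, -7, -7, 5]
j=5: row[5] = (-7)-5 = -12 → [8, 5, 2, -7, -7, -12]
sum = -11

-11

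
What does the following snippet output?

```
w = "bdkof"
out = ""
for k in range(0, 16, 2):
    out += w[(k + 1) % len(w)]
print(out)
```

k=0: add w[1]='d' → 'd'
k=2: add w[3]='o' → 'do'
k=4: add w[0]='b' → 'dob'
k=6: add w[2]='k' → 'dobk'
k=8: add w[4]='f' → 'dobkf'
k=10: add w[1]='d' → 'dobkfd'
k=12: add w[3]='o' → 'dobkfdo'
k=14: add w[0]='b' → 'dobkfdob'

dobkfdob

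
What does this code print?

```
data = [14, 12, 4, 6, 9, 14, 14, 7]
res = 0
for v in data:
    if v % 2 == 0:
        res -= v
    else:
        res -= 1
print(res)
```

-66

v=14: even, res = 0-14 = -14
v=12: even, res = (-14)-12 = -26
v=4: even, res = (-26)-4 = -30
v=6: even, res = (-30)-6 = -36
v=9: not even, res = (-36)-1 = -37
v=14: even, res = (-37)-14 = -51
v=14: even, res = (-51)-14 = -65
v=7: not even, res = (-65)-1 = -66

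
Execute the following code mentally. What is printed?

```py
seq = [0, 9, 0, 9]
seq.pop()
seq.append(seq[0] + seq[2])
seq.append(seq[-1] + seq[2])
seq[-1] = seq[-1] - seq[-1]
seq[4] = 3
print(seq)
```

[0, 9, 0, 0, 3]

pop() removes 9 → [0, 9, 0]
append seq[0]+seq[2] = 0+0 = 0 → [0, 9, 0, 0]
append seq[-1]+seq[2] = 0+0 = 0 → [0, 9, 0, 0, 0]
seq[-1] = seq[-1]-seq[-1] = 0-0 = 0 → [0, 9, 0, 0, 0]
seq[4] = 3 → [0, 9, 0, 0, 3]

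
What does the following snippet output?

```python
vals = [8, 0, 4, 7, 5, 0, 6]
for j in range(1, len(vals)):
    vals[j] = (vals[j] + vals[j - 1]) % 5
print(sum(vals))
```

j=1: vals[1] = (0+8)%5 = 3 → [8, 3, 4, 7, 5, 0, 6]
j=2: vals[2] = (4+3)%5 = 2 → [8, 3, 2, 7, 5, 0, 6]
j=3: vals[3] = (7+2)%5 = 4 → [8, 3, 2, 4, 5, 0, 6]
j=4: vals[4] = (5+4)%5 = 4 → [8, 3, 2, 4, 4, 0, 6]
j=5: vals[5] = (0+4)%5 = 4 → [8, 3, 2, 4, 4, 4, 6]
j=6: vals[6] = (6+4)%5 = 0 → [8, 3, 2, 4, 4, 4, 0]
sum = 25

25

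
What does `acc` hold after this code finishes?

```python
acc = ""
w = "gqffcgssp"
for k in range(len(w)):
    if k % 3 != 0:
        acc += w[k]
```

'qfcgsp'

k=0: skip
k=1: add 'q' → 'q'
k=2: add 'f' → 'qf'
k=3: skip
k=4: add 'c' → 'qfc'
k=5: add 'g' → 'qfcg'
k=6: skip
k=7: add 's' → 'qfcgs'
k=8: add 'p' → 'qfcgsp'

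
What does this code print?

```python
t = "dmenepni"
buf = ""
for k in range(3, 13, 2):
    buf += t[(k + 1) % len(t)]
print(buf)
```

endee

k=3: add t[4]='e' → 'e'
k=5: add t[6]='n' → 'en'
k=7: add t[0]='d' → 'end'
k=9: add t[2]='e' → 'ende'
k=11: add t[4]='e' → 'endee'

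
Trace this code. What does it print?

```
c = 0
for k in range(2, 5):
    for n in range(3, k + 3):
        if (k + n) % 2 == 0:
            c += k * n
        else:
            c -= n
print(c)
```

57

k=2,n=3: odd sum, c = 0-3 = -3
k=2,n=4: even sum, c = (-3)+8 = 5
k=3,n=3: even sum, c = 5+9 = 14
k=3,n=4: odd sum, c = 14-4 = 10
k=3,n=5: even sum, c = 10+15 = 25
k=4,n=3: odd sum, c = 25-3 = 22
k=4,n=4: even sum, c = 22+16 = 38
k=4,n=5: odd sum, c = 38-5 = 33
k=4,n=6: even sum, c = 33+24 = 57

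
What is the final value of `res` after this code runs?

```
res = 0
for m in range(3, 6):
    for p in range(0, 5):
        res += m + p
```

m=3,p=0: res = 0+3 = 3
m=3,p=1: res = 3+4 = 7
m=3,p=2: res = 7+5 = 12
m=3,p=3: res = 12+6 = 18
m=3,p=4: res = 18+7 = 25
m=4,p=0: res = 25+4 = 29
m=4,p=1: res = 29+5 = 34
m=4,p=2: res = 34+6 = 40
m=4,p=3: res = 40+7 = 47
m=4,p=4: res = 47+8 = 55
m=5,p=0: res = 55+5 = 60
m=5,p=1: res = 60+6 = 66
m=5,p=2: res = 66+7 = 73
m=5,p=3: res = 73+8 = 81
m=5,p=4: res = 81+9 = 90

90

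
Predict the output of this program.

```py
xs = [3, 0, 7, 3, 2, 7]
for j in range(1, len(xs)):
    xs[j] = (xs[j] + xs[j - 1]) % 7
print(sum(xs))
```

17

j=1: xs[1] = (0+3)%7 = 3 → [3, 3, 7, 3, 2, 7]
j=2: xs[2] = (7+3)%7 = 3 → [3, 3, 3, 3, 2, 7]
j=3: xs[3] = (3+3)%7 = 6 → [3, 3, 3, 6, 2, 7]
j=4: xs[4] = (2+6)%7 = 1 → [3, 3, 3, 6, 1, 7]
j=5: xs[5] = (7+1)%7 = 1 → [3, 3, 3, 6, 1, 1]
sum = 17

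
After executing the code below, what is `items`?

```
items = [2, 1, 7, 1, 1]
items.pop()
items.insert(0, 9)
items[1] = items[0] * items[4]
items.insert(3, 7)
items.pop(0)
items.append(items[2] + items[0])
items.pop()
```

pop() removes 1 → [2, 1, 7, 1]
insert 9 at 0 → [9, 2, 1, 7, 1]
items[1] = items[0]*items[4] = 9*1 = 9 → [9, 9, 1, 7, 1]
insert 7 at 3 → [9, 9, 1, 7, 7, 1]
pop(0) removes 9 → [9, 1, 7, 7, 1]
append items[2]+items[0] = 7+9 = 16 → [9, 1, 7, 7, 1, 16]
pop() removes 16 → [9, 1, 7, 7, 1]

[9, 1, 7, 7, 1]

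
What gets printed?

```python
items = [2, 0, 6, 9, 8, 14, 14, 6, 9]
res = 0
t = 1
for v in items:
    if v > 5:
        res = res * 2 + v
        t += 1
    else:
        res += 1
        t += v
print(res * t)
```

v=2: not >5, res = 0+1 = 1; t=3
v=0: not >5, res = 1+1 = 2; t=3
v=6: >5, res = 2*2+6 = 10; t=4
v=9: >5, res = 10*2+9 = 29; t=5
v=8: >5, res = 29*2+8 = 66; t=6
v=14: >5, res = 66*2+14 = 146; t=7
v=14: >5, res = 146*2+14 = 306; t=8
v=6: >5, res = 306*2+6 = 618; t=9
v=9: >5, res = 618*2+9 = 1245; t=10
res*t = 1245*10 = 12450

12450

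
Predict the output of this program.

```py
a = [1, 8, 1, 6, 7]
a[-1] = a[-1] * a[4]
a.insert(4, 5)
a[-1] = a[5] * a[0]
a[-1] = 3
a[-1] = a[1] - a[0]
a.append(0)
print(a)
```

[1, 8, 1, 6, 5, 7, 0]

a[-1] = a[-1]*a[4] = 7*7 = 49 → [1, 8, 1, 6, 49]
insert 5 at 4 → [1, 8, 1, 6, 5, 49]
a[-1] = a[5]*a[0] = 49*1 = 49 → [1, 8, 1, 6, 5, 49]
a[-1] = 3 → [1, 8, 1, 6, 5, 3]
a[-1] = a[1]-a[0] = 8-1 = 7 → [1, 8, 1, 6, 5, 7]
append 0 → [1, 8, 1, 6, 5, 7, 0]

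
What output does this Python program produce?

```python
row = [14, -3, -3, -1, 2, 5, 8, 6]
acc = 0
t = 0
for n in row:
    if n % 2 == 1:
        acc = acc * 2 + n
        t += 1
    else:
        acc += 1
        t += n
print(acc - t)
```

n=14: not odd, acc = 0+1 = 1; t=14
n=-3: odd, acc = 1*2+(-3) = -1; t=15
n=-3: odd, acc = (-1)*2+(-3) = -5; t=16
n=-1: odd, acc = (-5)*2+(-1) = -11; t=17
n=2: not odd, acc = (-11)+1 = -10; t=19
n=5: odd, acc = (-10)*2+5 = -15; t=20
n=8: not odd, acc = (-15)+1 = -14; t=28
n=6: not odd, acc = (-14)+1 = -13; t=34
acc-t = (-13)-34 = -47

-47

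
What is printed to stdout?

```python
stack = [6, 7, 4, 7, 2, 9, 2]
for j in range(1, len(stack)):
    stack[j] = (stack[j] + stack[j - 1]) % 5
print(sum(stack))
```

j=1: stack[1] = (7+6)%5 = 3 → [6, 3, 4, 7, 2, 9, 2]
j=2: stack[2] = (4+3)%5 = 2 → [6, 3, 2, 7, 2, 9, 2]
j=3: stack[3] = (7+2)%5 = 4 → [6, 3, 2, 4, 2, 9, 2]
j=4: stack[4] = (2+4)%5 = 1 → [6, 3, 2, 4, 1, 9, 2]
j=5: stack[5] = (9+1)%5 = 0 → [6, 3, 2, 4, 1, 0, 2]
j=6: stack[6] = (2+0)%5 = 2 → [6, 3, 2, 4, 1, 0, 2]
sum = 18

18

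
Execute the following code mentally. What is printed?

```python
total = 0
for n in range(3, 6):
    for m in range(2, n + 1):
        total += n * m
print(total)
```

n=3,m=2: total = 0+6 = 6
n=3,m=3: total = 6+9 = 15
n=4,m=2: total = 15+8 = 23
n=4,m=3: total = 23+12 = 35
n=4,m=4: total = 35+16 = 51
n=5,m=2: total = 51+10 = 61
n=5,m=3: total = 61+15 = 76
n=5,m=4: total = 76+20 = 96
n=5,m=5: total = 96+25 = 121

121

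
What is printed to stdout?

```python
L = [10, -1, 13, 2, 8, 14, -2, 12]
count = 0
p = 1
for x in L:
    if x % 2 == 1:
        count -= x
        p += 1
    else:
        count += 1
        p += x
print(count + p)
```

41

x=10: not odd, count = 0+1 = 1; p=11
x=-1: odd, count = 1-(-1) = 2; p=12
x=13: odd, count = 2-13 = -11; p=13
x=2: not odd, count = (-11)+1 = -10; p=15
x=8: not odd, count = (-10)+1 = -9; p=23
x=14: not odd, count = (-9)+1 = -8; p=37
x=-2: not odd, count = (-8)+1 = -7; p=35
x=12: not odd, count = (-7)+1 = -6; p=47
count+p = (-6)+47 = 41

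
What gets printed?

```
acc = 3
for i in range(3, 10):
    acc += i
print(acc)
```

45

i=3: acc = 3+3 = 6
i=4: acc = 6+4 = 10
i=5: acc = 10+5 = 15
i=6: acc = 15+6 = 21
i=7: acc = 21+7 = 28
i=8: acc = 28+8 = 36
i=9: acc = 36+9 = 45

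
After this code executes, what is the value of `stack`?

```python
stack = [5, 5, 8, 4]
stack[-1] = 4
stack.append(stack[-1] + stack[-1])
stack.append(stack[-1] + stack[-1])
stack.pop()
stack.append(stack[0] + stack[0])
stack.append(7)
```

[5, 5, 8, 4, 8, 10, 7]

stack[-1] = 4 → [5, 5, 8, 4]
append stack[-1]+stack[-1] = 4+4 = 8 → [5, 5, 8, 4, 8]
append stack[-1]+stack[-1] = 8+8 = 16 → [5, 5, 8, 4, 8, 16]
pop() removes 16 → [5, 5, 8, 4, 8]
append stack[0]+stack[0] = 5+5 = 10 → [5, 5, 8, 4, 8, 10]
append 7 → [5, 5, 8, 4, 8, 10, 7]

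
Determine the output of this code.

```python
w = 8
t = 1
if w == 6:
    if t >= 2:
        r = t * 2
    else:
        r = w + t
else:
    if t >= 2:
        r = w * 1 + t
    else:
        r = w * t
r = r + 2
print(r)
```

w=8, t=1
w == 6 is False; t >= 2 is False
→ r = w * t = 8
r = 8+2 = 10

10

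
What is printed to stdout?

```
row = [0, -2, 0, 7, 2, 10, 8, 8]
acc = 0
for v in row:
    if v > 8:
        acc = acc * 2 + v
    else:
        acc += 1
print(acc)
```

v=0: not >8, acc = 0+1 = 1
v=-2: not >8, acc = 1+1 = 2
v=0: not >8, acc = 2+1 = 3
v=7: not >8, acc = 3+1 = 4
v=2: not >8, acc = 4+1 = 5
v=10: >8, acc = 5*2+10 = 20
v=8: not >8, acc = 20+1 = 21
v=8: not >8, acc = 21+1 = 22

22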